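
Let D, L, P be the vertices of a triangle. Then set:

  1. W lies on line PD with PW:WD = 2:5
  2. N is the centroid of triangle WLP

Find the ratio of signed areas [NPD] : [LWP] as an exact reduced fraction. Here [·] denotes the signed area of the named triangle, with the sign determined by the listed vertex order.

[NPD]:[LWP] = -7/6

Choose coordinates D = (0, 0), L = (1, 0), P = (0, 1).
1. W lies on line PD with PW:WD = 2:5 ⇒ W = (0, 5/7)
2. N is the centroid of triangle WLP ⇒ N = (1/3, 4/7)
2·[NPD] = 1/3, 2·[LWP] = -2/7
[NPD]:[LWP] = 1/3:-2/7 = -7/6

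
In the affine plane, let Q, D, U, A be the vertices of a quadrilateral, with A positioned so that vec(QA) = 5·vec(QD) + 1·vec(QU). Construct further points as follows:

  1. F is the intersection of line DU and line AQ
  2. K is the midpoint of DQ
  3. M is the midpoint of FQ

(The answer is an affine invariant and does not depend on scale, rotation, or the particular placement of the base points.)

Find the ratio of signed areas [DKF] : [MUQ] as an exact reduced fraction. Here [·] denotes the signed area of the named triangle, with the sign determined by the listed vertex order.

Assign Q = (0, 0), D = (1, 0), U = (0, 1), A = (5, 1) — the answer is frame-independent, so this choice is without loss of generality.
1. F is the intersection of line DU and line AQ ⇒ F = (5/6, 1/6)
2. K is the midpoint of DQ ⇒ K = (1/2, 0)
3. M is the midpoint of FQ ⇒ M = (5/12, 1/12)
2·[DKF] = -1/12, 2·[MUQ] = 5/12
[DKF]:[MUQ] = -1/12:5/12 = -1/5

[DKF]:[MUQ] = -1/5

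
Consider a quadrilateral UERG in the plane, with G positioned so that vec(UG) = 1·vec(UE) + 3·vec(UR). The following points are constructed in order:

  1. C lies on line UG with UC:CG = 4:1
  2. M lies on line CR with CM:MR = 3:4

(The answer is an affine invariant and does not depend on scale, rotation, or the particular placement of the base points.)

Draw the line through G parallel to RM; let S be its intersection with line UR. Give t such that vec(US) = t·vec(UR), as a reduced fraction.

t = 5/4

Choose coordinates U = (0, 0), E = (1, 0), R = (0, 1), G = (1, 3).
1. C lies on line UG with UC:CG = 4:1 ⇒ C = (4/5, 12/5)
2. M lies on line CR with CM:MR = 3:4 ⇒ M = (16/35, 9/5)
through G parallel to RM: direction (16/35, 4/5); meets UR at S = (0, 5/4)
S = U + t·(R−U) with t = 5/4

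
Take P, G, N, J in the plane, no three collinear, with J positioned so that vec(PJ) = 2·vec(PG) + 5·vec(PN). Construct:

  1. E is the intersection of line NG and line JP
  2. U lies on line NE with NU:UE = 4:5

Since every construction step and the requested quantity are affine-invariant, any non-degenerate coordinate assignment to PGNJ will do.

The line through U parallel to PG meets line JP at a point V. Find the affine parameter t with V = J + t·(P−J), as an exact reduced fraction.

t = 52/63

Set P = (0, 0), G = (1, 0), N = (0, 1), J = (2, 5); any affine frame gives the same invariant.
1. E is the intersection of line NG and line JP ⇒ E = (2/7, 5/7)
2. U lies on line NE with NU:UE = 4:5 ⇒ U = (8/63, 55/63)
through U parallel to PG: direction (1, 0); meets JP at V = (22/63, 55/63)
V = J + t·(P−J) with t = 52/63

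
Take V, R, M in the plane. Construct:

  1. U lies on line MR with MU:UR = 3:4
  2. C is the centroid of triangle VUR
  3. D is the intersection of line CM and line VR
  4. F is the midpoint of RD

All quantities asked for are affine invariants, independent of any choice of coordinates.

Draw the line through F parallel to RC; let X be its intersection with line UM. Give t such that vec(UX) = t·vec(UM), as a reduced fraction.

t = -82/51

Set V = (0, 0), R = (1, 0), M = (0, 1); any affine frame gives the same invariant.
1. U lies on line MR with MU:UR = 3:4 ⇒ U = (3/7, 4/7)
2. C is the centroid of triangle VUR ⇒ C = (10/21, 4/21)
3. D is the intersection of line CM and line VR ⇒ D = (10/17, 0)
4. F is the midpoint of RD ⇒ F = (27/34, 0)
through F parallel to RC: direction (-11/21, 4/21); meets UM at X = (19/17, -2/17)
X = U + t·(M−U) with t = -82/51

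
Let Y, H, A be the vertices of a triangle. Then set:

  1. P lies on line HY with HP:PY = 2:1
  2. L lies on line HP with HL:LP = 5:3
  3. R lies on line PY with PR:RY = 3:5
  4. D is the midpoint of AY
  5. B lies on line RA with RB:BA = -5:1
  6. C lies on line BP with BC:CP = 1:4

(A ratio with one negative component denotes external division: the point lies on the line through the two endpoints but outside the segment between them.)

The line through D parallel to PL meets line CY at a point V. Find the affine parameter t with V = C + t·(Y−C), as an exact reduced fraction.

t = 1/2

Choose coordinates Y = (0, 0), H = (1, 0), A = (0, 1).
1. P lies on line HY with HP:PY = 2:1 ⇒ P = (1/3, 0)
2. L lies on line HP with HL:LP = 5:3 ⇒ L = (7/12, 0)
3. R lies on line PY with PR:RY = 3:5 ⇒ R = (5/24, 0)
4. D is the midpoint of AY ⇒ D = (0, 1/2)
5. B lies on line RA with RB:BA = -5:1 ⇒ B = (-5/96, 5/4)
6. C lies on line BP with BC:CP = 1:4 ⇒ C = (1/40, 1)
through D parallel to PL: direction (1/4, 0); meets CY at V = (1/80, 1/2)
V = C + t·(Y−C) with t = 1/2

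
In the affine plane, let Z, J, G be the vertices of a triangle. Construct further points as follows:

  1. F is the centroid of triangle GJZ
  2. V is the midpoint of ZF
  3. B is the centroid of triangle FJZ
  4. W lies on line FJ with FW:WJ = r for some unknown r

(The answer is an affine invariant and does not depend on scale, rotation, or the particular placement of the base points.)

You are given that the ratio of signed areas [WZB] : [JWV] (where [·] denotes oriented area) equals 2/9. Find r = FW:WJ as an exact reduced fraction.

Set Z = (0, 0), J = (1, 0), G = (0, 1); any affine frame gives the same invariant.
1. F is the centroid of triangle GJZ ⇒ F = (1/3, 1/3)
2. V is the midpoint of ZF ⇒ V = (1/6, 1/6)
3. B is the centroid of triangle FJZ ⇒ B = (4/9, 1/9)
4. With FW:WJ = r, write λ = r/(r+1) so W = F + λ·(J−F); W is affine-linear in λ
Every point depending on W is an affine combination of W and λ-independent points, so each such coordinate is linear in λ; the λ² term in each signed area is a multiple of (J−F)×(J−F) = 0, so 2·[WZB] and 2·[JWV] are each linear in λ. Evaluating at λ=0 and λ=1:
  2·[WZB] = -2/9·λ + 1/9,   2·[JWV] = -1/6·λ + 1/6
So [WZB]:[JWV] = (-2/9·λ + 1/9) / (-1/6·λ + 1/6). Setting this equal to 2/9:
  -2/9·λ + 1/9 = 2/9·(-1/6·λ + 1/6)  ⇒  λ = 2/5
Then r = λ/(1−λ) = (2/5)/(3/5) = 2/3. Check: with r = 2/3, W = (3/5, 1/5) and [WZB]:[JWV] = 2/9 as required.

r = 2/3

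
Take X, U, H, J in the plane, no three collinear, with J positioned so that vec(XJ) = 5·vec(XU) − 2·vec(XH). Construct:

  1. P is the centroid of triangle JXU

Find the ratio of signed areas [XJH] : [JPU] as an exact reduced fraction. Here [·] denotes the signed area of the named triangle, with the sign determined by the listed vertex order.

Set X = (0, 0), U = (1, 0), H = (0, 1), J = (5, -2); any affine frame gives the same invariant.
1. P is the centroid of triangle JXU ⇒ P = (2, -2/3)
2·[XJH] = 5, 2·[JPU] = -2/3
[XJH]:[JPU] = 5:-2/3 = -15/2

[XJH]:[JPU] = -15/2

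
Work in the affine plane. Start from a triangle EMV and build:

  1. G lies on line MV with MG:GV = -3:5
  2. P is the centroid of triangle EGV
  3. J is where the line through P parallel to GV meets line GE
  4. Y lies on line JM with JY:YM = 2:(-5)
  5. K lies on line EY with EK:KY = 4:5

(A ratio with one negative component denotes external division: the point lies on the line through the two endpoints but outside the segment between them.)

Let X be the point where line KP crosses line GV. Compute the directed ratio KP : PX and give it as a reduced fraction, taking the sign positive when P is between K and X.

Work in coordinates with E = (0, 0), M = (1, 0), V = (0, 1).
1. G lies on line MV with MG:GV = -3:5 ⇒ G = (5/2, -3/2)
2. P is the centroid of triangle EGV ⇒ P = (5/6, -1/6)
3. J is where the line through P parallel to GV meets line GE ⇒ J = (5/3, -1)
4. Y lies on line JM with JY:YM = 2:(-5) ⇒ Y = (19/9, -5/3)
5. K lies on line EY with EK:KY = 4:5 ⇒ K = (76/81, -20/27)
line KP meets GV at X = (173/228, 55/228)
P = K + t·(X−K) with t = 38/65, so KP:PX = 38/65:27/65

KP:PX = 38/27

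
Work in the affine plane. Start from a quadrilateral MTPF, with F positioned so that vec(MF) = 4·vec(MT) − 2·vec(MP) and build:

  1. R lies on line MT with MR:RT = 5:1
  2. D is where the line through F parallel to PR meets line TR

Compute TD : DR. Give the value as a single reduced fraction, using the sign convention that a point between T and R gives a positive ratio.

TD:DR = -8/9

Choose coordinates M = (0, 0), T = (1, 0), P = (0, 1), F = (4, -2).
1. R lies on line MT with MR:RT = 5:1 ⇒ R = (5/6, 0)
2. D is where the line through F parallel to PR meets line TR ⇒ D = (7/3, 0)
D = T + t·(R−T) with t = -8, so TD:DR = t:(1−t) = -8:9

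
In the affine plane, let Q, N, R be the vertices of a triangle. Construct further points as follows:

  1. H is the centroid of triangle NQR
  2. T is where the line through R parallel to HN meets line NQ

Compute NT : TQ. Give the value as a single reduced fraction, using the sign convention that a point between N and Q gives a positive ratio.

Choose coordinates Q = (0, 0), N = (1, 0), R = (0, 1).
1. H is the centroid of triangle NQR ⇒ H = (1/3, 1/3)
2. T is where the line through R parallel to HN meets line NQ ⇒ T = (2, 0)
T = N + t·(Q−N) with t = -1, so NT:TQ = t:(1−t) = -1:2

NT:TQ = -1/2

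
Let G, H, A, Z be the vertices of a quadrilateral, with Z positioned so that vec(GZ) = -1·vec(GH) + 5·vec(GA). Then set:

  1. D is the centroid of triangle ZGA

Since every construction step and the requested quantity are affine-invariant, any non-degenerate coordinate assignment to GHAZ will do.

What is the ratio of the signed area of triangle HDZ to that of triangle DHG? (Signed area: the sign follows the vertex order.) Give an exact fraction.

Work in coordinates with G = (0, 0), H = (1, 0), A = (0, 1), Z = (-1, 5).
1. D is the centroid of triangle ZGA ⇒ D = (-1/3, 2)
2·[HDZ] = -8/3, 2·[DHG] = -2
[HDZ]:[DHG] = -8/3:-2 = 4/3

[HDZ]:[DHG] = 4/3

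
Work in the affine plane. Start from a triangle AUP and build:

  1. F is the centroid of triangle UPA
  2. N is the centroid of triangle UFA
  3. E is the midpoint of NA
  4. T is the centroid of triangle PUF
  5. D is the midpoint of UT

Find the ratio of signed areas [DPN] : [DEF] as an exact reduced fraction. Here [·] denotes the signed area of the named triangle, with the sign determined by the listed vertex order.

Work in coordinates with A = (0, 0), U = (1, 0), P = (0, 1).
1. F is the centroid of triangle UPA ⇒ F = (1/3, 1/3)
2. N is the centroid of triangle UFA ⇒ N = (4/9, 1/9)
3. E is the midpoint of NA ⇒ E = (2/9, 1/18)
4. T is the centroid of triangle PUF ⇒ T = (4/9, 4/9)
5. D is the midpoint of UT ⇒ D = (13/18, 2/9)
2·[DPN] = 8/27, 2·[DEF] = -13/108
[DPN]:[DEF] = 8/27:-13/108 = -32/13

[DPN]:[DEF] = -32/13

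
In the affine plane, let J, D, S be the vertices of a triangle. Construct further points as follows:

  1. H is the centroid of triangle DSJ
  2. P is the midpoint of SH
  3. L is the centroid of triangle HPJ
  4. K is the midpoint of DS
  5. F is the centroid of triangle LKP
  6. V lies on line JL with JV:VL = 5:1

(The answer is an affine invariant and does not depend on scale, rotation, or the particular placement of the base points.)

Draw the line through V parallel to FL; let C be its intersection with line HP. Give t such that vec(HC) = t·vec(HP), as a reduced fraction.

Set J = (0, 0), D = (1, 0), S = (0, 1); any affine frame gives the same invariant.
1. H is the centroid of triangle DSJ ⇒ H = (1/3, 1/3)
2. P is the midpoint of SH ⇒ P = (1/6, 2/3)
3. L is the centroid of triangle HPJ ⇒ L = (1/6, 1/3)
4. K is the midpoint of DS ⇒ K = (1/2, 1/2)
5. F is the centroid of triangle LKP ⇒ F = (5/18, 1/2)
6. V lies on line JL with JV:VL = 5:1 ⇒ V = (5/36, 5/18)
through V parallel to FL: direction (-1/9, -1/6); meets HP at C = (67/252, 59/126)
C = H + t·(P−H) with t = 17/42

t = 17/42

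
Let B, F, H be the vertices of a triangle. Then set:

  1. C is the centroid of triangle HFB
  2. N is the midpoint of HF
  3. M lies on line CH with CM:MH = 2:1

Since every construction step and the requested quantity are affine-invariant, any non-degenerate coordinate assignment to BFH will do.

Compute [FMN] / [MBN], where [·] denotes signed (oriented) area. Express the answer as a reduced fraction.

Choose coordinates B = (0, 0), F = (1, 0), H = (0, 1).
1. C is the centroid of triangle HFB ⇒ C = (1/3, 1/3)
2. N is the midpoint of HF ⇒ N = (1/2, 1/2)
3. M lies on line CH with CM:MH = 2:1 ⇒ M = (1/9, 7/9)
2·[FMN] = -1/18, 2·[MBN] = 1/3
[FMN]:[MBN] = -1/18:1/3 = -1/6

[FMN]:[MBN] = -1/6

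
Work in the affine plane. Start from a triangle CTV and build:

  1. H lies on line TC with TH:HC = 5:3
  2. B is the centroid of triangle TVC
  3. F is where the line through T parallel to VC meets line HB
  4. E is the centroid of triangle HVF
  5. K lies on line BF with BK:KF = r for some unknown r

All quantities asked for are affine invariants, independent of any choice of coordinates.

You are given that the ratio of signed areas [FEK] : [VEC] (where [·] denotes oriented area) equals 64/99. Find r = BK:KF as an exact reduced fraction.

r = 1/2

Set C = (0, 0), T = (1, 0), V = (0, 1); any affine frame gives the same invariant.
1. H lies on line TC with TH:HC = 5:3 ⇒ H = (3/8, 0)
2. B is the centroid of triangle TVC ⇒ B = (1/3, 1/3)
3. F is where the line through T parallel to VC meets line HB ⇒ F = (1, -5)
4. E is the centroid of triangle HVF ⇒ E = (11/24, -4/3)
5. With BK:KF = r, write λ = r/(r+1) so K = B + λ·(F−B); K is affine-linear in λ
Every point depending on K is an affine combination of K and λ-independent points, so each such coordinate is linear in λ; the λ² term in each signed area is a multiple of (F−B)×(F−B) = 0, so 2·[FEK] and 2·[VEC] are each linear in λ. Evaluating at λ=0 and λ=1:
  2·[FEK] = 4/9·λ − 4/9,   2·[VEC] = -11/24
So [FEK]:[VEC] = (4/9·λ − 4/9) / (-11/24). Setting this equal to 64/99:
  4/9·λ − 4/9 = 64/99·(-11/24)  ⇒  λ = 1/3
Then r = λ/(1−λ) = (1/3)/(2/3) = 1/2. Check: with r = 1/2, K = (5/9, -13/9) and [FEK]:[VEC] = 64/99 as required.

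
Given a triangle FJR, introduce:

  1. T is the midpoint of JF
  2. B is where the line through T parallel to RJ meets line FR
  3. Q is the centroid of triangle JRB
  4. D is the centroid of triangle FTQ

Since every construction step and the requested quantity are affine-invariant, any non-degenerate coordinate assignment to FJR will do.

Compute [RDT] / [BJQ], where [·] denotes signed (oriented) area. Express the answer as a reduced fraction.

[RDT]:[BJQ] = 5/6

Assign F = (0, 0), J = (1, 0), R = (0, 1) — the answer is frame-independent, so this choice is without loss of generality.
1. T is the midpoint of JF ⇒ T = (1/2, 0)
2. B is where the line through T parallel to RJ meets line FR ⇒ B = (0, 1/2)
3. Q is the centroid of triangle JRB ⇒ Q = (1/3, 1/2)
4. D is the centroid of triangle FTQ ⇒ D = (5/18, 1/6)
2·[RDT] = 5/36, 2·[BJQ] = 1/6
[RDT]:[BJQ] = 5/36:1/6 = 5/6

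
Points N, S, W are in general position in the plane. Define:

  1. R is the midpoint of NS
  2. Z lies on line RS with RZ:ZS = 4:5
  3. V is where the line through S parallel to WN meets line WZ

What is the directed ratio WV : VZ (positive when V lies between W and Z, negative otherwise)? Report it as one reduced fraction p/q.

WV:VZ = -18/5

Choose coordinates N = (0, 0), S = (1, 0), W = (0, 1).
1. R is the midpoint of NS ⇒ R = (1/2, 0)
2. Z lies on line RS with RZ:ZS = 4:5 ⇒ Z = (13/18, 0)
3. V is where the line through S parallel to WN meets line WZ ⇒ V = (1, -5/13)
V = W + t·(Z−W) with t = 18/13, so WV:VZ = t:(1−t) = 18/13:-5/13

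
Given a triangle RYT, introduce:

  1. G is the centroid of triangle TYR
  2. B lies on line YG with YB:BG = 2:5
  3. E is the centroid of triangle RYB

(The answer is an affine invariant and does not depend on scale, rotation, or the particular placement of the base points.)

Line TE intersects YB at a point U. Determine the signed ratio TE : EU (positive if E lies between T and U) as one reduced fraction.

Choose coordinates R = (0, 0), Y = (1, 0), T = (0, 1).
1. G is the centroid of triangle TYR ⇒ G = (1/3, 1/3)
2. B lies on line YG with YB:BG = 2:5 ⇒ B = (17/21, 2/21)
3. E is the centroid of triangle RYB ⇒ E = (38/63, 2/63)
line TE meets YB at U = (19/42, 23/84)
E = T + t·(U−T) with t = 4/3, so TE:EU = 4/3:-1/3

TE:EU = -4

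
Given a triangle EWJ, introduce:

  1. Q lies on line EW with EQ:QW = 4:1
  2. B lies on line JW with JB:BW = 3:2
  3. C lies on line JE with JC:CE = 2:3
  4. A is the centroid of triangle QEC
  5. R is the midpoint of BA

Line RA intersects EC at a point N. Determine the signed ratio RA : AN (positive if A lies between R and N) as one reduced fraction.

RA:AN = 5/8

Set E = (0, 0), W = (1, 0), J = (0, 1); any affine frame gives the same invariant.
1. Q lies on line EW with EQ:QW = 4:1 ⇒ Q = (4/5, 0)
2. B lies on line JW with JB:BW = 3:2 ⇒ B = (3/5, 2/5)
3. C lies on line JE with JC:CE = 2:3 ⇒ C = (0, 3/5)
4. A is the centroid of triangle QEC ⇒ A = (4/15, 1/5)
5. R is the midpoint of BA ⇒ R = (13/30, 3/10)
line RA meets EC at N = (0, 1/25)
A = R + t·(N−R) with t = 5/13, so RA:AN = 5/13:8/13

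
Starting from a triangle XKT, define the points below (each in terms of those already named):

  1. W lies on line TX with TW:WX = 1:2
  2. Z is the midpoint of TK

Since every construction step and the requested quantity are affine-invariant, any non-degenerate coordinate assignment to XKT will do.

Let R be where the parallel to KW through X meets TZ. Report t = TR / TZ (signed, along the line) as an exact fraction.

t = 6

Assign X = (0, 0), K = (1, 0), T = (0, 1) — the answer is frame-independent, so this choice is without loss of generality.
1. W lies on line TX with TW:WX = 1:2 ⇒ W = (0, 2/3)
2. Z is the midpoint of TK ⇒ Z = (1/2, 1/2)
through X parallel to KW: direction (-1, 2/3); meets TZ at R = (3, -2)
R = T + t·(Z−T) with t = 6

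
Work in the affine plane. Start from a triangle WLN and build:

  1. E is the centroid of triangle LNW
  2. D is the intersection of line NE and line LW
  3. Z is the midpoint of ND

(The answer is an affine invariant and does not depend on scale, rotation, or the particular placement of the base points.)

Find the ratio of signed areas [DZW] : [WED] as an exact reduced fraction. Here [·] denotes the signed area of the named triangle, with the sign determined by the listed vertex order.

[DZW]:[WED] = -3/2

Set W = (0, 0), L = (1, 0), N = (0, 1); any affine frame gives the same invariant.
1. E is the centroid of triangle LNW ⇒ E = (1/3, 1/3)
2. D is the intersection of line NE and line LW ⇒ D = (1/2, 0)
3. Z is the midpoint of ND ⇒ Z = (1/4, 1/2)
2·[DZW] = 1/4, 2·[WED] = -1/6
[DZW]:[WED] = 1/4:-1/6 = -3/2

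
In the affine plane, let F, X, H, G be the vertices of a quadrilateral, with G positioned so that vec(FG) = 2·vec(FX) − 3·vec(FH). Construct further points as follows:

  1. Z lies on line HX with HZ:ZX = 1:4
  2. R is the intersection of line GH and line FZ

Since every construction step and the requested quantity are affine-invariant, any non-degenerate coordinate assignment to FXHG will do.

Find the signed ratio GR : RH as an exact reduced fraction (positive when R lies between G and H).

GR:RH = 11

Work in coordinates with F = (0, 0), X = (1, 0), H = (0, 1), G = (2, -3).
1. Z lies on line HX with HZ:ZX = 1:4 ⇒ Z = (1/5, 4/5)
2. R is the intersection of line GH and line FZ ⇒ R = (1/6, 2/3)
R = G + t·(H−G) with t = 11/12, so GR:RH = t:(1−t) = 11/12:1/12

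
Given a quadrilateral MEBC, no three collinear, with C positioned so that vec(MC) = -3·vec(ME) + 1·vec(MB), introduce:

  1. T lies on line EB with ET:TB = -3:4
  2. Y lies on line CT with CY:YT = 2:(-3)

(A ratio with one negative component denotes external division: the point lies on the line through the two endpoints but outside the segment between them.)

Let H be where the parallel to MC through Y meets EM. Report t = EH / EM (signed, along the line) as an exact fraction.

t = -9

Work in coordinates with M = (0, 0), E = (1, 0), B = (0, 1), C = (-3, 1).
1. T lies on line EB with ET:TB = -3:4 ⇒ T = (4, -3)
2. Y lies on line CT with CY:YT = 2:(-3) ⇒ Y = (-17, 9)
through Y parallel to MC: direction (-3, 1); meets EM at H = (10, 0)
H = E + t·(M−E) with t = -9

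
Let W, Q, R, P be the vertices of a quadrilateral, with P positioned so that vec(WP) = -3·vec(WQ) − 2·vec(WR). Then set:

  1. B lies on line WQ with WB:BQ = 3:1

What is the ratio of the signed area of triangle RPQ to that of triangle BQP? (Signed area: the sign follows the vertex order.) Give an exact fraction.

Choose coordinates W = (0, 0), Q = (1, 0), R = (0, 1), P = (-3, -2).
1. B lies on line WQ with WB:BQ = 3:1 ⇒ B = (3/4, 0)
2·[RPQ] = 6, 2·[BQP] = -1/2
[RPQ]:[BQP] = 6:-1/2 = -12

[RPQ]:[BQP] = -12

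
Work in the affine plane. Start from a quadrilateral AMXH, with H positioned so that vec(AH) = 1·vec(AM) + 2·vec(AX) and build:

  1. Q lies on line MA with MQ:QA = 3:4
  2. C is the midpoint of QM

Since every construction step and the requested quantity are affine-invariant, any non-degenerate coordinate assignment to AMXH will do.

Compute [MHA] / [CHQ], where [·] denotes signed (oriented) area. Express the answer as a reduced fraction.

[MHA]:[CHQ] = 14/3

Choose coordinates A = (0, 0), M = (1, 0), X = (0, 1), H = (1, 2).
1. Q lies on line MA with MQ:QA = 3:4 ⇒ Q = (4/7, 0)
2. C is the midpoint of QM ⇒ C = (11/14, 0)
2·[MHA] = 2, 2·[CHQ] = 3/7
[MHA]:[CHQ] = 2:3/7 = 14/3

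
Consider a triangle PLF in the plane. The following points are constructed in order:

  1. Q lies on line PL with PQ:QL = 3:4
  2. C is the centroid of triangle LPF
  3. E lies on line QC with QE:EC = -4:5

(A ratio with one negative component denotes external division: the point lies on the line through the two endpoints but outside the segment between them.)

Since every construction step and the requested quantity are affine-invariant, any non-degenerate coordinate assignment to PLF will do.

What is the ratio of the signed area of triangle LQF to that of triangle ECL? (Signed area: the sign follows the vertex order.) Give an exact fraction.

[LQF]:[ECL] = 3/5

Choose coordinates P = (0, 0), L = (1, 0), F = (0, 1).
1. Q lies on line PL with PQ:QL = 3:4 ⇒ Q = (3/7, 0)
2. C is the centroid of triangle LPF ⇒ C = (1/3, 1/3)
3. E lies on line QC with QE:EC = -4:5 ⇒ E = (17/21, -4/3)
2·[LQF] = -4/7, 2·[ECL] = -20/21
[LQF]:[ECL] = -4/7:-20/21 = 3/5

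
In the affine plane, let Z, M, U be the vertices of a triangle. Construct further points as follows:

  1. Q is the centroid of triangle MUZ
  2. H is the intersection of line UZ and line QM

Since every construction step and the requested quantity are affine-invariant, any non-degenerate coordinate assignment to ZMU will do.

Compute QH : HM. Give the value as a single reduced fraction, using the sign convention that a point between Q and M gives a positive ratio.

Choose coordinates Z = (0, 0), M = (1, 0), U = (0, 1).
1. Q is the centroid of triangle MUZ ⇒ Q = (1/3, 1/3)
2. H is the intersection of line UZ and line QM ⇒ H = (0, 1/2)
H = Q + t·(M−Q) with t = -1/2, so QH:HM = t:(1−t) = -1/2:3/2

QH:HM = -1/3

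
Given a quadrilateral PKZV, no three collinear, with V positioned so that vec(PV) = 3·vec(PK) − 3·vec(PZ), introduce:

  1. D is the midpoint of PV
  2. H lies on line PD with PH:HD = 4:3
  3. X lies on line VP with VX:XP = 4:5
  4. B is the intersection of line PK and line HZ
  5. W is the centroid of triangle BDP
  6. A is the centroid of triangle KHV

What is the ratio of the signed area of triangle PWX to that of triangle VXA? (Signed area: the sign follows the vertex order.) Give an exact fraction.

Choose coordinates P = (0, 0), K = (1, 0), Z = (0, 1), V = (3, -3).
1. D is the midpoint of PV ⇒ D = (3/2, -3/2)
2. H lies on line PD with PH:HD = 4:3 ⇒ H = (6/7, -6/7)
3. X lies on line VP with VX:XP = 4:5 ⇒ X = (5/3, -5/3)
4. B is the intersection of line PK and line HZ ⇒ B = (6/13, 0)
5. W is the centroid of triangle BDP ⇒ W = (17/26, -1/2)
6. A is the centroid of triangle KHV ⇒ A = (34/21, -9/7)
2·[PWX] = -10/39, 2·[VXA] = -4/9
[PWX]:[VXA] = -10/39:-4/9 = 15/26

[PWX]:[VXA] = 15/26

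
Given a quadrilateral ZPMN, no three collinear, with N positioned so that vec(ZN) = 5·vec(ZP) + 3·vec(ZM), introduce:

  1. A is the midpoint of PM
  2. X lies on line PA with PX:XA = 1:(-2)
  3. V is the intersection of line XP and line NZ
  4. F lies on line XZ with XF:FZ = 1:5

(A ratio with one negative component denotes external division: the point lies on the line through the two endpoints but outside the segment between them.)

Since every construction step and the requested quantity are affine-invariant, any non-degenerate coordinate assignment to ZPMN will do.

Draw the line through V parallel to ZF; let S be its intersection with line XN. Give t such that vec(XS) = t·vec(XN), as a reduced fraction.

Work in coordinates with Z = (0, 0), P = (1, 0), M = (0, 1), N = (5, 3).
1. A is the midpoint of PM ⇒ A = (1/2, 1/2)
2. X lies on line PA with PX:XA = 1:(-2) ⇒ X = (3/2, -1/2)
3. V is the intersection of line XP and line NZ ⇒ V = (5/8, 3/8)
4. F lies on line XZ with XF:FZ = 1:5 ⇒ F = (5/4, -5/12)
through V parallel to ZF: direction (5/4, -5/12); meets XN at S = (31/16, -1/16)
S = X + t·(N−X) with t = 1/8

t = 1/8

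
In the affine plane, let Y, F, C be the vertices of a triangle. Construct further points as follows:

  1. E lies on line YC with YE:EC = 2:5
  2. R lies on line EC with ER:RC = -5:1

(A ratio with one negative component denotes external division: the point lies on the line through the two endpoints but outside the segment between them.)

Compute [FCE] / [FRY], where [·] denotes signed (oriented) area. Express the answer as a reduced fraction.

[FCE]:[FRY] = 20/33

Assign Y = (0, 0), F = (1, 0), C = (0, 1) — the answer is frame-independent, so this choice is without loss of generality.
1. E lies on line YC with YE:EC = 2:5 ⇒ E = (0, 2/7)
2. R lies on line EC with ER:RC = -5:1 ⇒ R = (0, 33/28)
2·[FCE] = 5/7, 2·[FRY] = 33/28
[FCE]:[FRY] = 5/7:33/28 = 20/33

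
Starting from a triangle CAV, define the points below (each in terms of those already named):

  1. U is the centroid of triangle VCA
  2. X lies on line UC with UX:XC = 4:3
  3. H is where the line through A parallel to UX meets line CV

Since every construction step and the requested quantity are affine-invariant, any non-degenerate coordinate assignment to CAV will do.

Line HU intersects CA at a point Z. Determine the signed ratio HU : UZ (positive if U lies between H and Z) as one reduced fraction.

HU:UZ = -4

Choose coordinates C = (0, 0), A = (1, 0), V = (0, 1).
1. U is the centroid of triangle VCA ⇒ U = (1/3, 1/3)
2. X lies on line UC with UX:XC = 4:3 ⇒ X = (1/7, 1/7)
3. H is where the line through A parallel to UX meets line CV ⇒ H = (0, -1)
line HU meets CA at Z = (1/4, 0)
U = H + t·(Z−H) with t = 4/3, so HU:UZ = 4/3:-1/3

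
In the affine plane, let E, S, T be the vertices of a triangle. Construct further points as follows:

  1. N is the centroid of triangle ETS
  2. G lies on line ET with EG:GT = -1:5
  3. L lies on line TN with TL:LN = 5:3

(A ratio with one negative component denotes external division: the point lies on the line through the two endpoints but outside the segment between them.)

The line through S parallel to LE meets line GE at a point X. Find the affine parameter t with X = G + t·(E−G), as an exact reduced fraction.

t = -51/5

Work in coordinates with E = (0, 0), S = (1, 0), T = (0, 1).
1. N is the centroid of triangle ETS ⇒ N = (1/3, 1/3)
2. G lies on line ET with EG:GT = -1:5 ⇒ G = (0, -1/4)
3. L lies on line TN with TL:LN = 5:3 ⇒ L = (5/24, 7/12)
through S parallel to LE: direction (-5/24, -7/12); meets GE at X = (0, -14/5)
X = G + t·(E−G) with t = -51/5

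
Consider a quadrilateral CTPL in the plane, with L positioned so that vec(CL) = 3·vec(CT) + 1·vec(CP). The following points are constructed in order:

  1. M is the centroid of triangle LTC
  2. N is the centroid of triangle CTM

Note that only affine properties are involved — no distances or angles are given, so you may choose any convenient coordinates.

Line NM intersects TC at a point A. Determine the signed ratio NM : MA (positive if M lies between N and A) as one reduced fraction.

NM:MA = -2/3

Set C = (0, 0), T = (1, 0), P = (0, 1), L = (3, 1); any affine frame gives the same invariant.
1. M is the centroid of triangle LTC ⇒ M = (4/3, 1/3)
2. N is the centroid of triangle CTM ⇒ N = (7/9, 1/9)
line NM meets TC at A = (1/2, 0)
M = N + t·(A−N) with t = -2, so NM:MA = -2:3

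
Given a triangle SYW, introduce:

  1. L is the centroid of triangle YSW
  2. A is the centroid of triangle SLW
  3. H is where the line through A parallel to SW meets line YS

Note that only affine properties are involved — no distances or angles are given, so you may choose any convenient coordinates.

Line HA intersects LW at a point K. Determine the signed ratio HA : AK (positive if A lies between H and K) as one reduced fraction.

HA:AK = 4/3

Assign S = (0, 0), Y = (1, 0), W = (0, 1) — the answer is frame-independent, so this choice is without loss of generality.
1. L is the centroid of triangle YSW ⇒ L = (1/3, 1/3)
2. A is the centroid of triangle SLW ⇒ A = (1/9, 4/9)
3. H is where the line through A parallel to SW meets line YS ⇒ H = (1/9, 0)
line HA meets LW at K = (1/9, 7/9)
A = H + t·(K−H) with t = 4/7, so HA:AK = 4/7:3/7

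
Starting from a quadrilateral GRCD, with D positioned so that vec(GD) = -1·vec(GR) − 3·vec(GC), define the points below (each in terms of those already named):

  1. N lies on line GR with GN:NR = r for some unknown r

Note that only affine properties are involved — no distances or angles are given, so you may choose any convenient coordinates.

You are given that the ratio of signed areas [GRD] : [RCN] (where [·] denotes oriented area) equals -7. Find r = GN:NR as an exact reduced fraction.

Set G = (0, 0), R = (1, 0), C = (0, 1), D = (-1, -3); any affine frame gives the same invariant.
1. With GN:NR = r, write λ = r/(r+1) so N = G + λ·(R−G); N is affine-linear in λ
Every point depending on N is an affine combination of N and λ-independent points, so each such coordinate is linear in λ; the λ² term in each signed area is a multiple of (R−G)×(R−G) = 0, so 2·[GRD] and 2·[RCN] are each linear in λ. Evaluating at λ=0 and λ=1:
  2·[GRD] = -3,   2·[RCN] = −λ + 1
So [GRD]:[RCN] = (-3) / (−λ + 1). Setting this equal to -7:
  -3 = -7·(−λ + 1)  ⇒  λ = 4/7
Then r = λ/(1−λ) = (4/7)/(3/7) = 4/3. Check: with r = 4/3, N = (4/7, 0) and [GRD]:[RCN] = -7 as required.

r = 4/3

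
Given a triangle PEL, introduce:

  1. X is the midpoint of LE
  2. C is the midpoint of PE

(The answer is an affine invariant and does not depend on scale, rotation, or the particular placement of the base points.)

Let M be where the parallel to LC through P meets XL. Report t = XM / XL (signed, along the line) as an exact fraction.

Work in coordinates with P = (0, 0), E = (1, 0), L = (0, 1).
1. X is the midpoint of LE ⇒ X = (1/2, 1/2)
2. C is the midpoint of PE ⇒ C = (1/2, 0)
through P parallel to LC: direction (1/2, -1); meets XL at M = (-1, 2)
M = X + t·(L−X) with t = 3

t = 3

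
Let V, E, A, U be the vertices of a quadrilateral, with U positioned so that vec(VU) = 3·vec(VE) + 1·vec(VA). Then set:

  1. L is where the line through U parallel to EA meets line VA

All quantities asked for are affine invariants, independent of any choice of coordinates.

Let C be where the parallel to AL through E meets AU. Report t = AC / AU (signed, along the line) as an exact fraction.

t = 1/3

Assign V = (0, 0), E = (1, 0), A = (0, 1), U = (3, 1) — the answer is frame-independent, so this choice is without loss of generality.
1. L is where the line through U parallel to EA meets line VA ⇒ L = (0, 4)
through E parallel to AL: direction (0, 3); meets AU at C = (1, 1)
C = A + t·(U−A) with t = 1/3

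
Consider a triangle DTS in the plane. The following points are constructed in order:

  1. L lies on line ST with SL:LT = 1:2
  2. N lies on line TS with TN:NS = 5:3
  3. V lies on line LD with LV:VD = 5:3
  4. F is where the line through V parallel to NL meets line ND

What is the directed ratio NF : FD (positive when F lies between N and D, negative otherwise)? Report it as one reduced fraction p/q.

Work in coordinates with D = (0, 0), T = (1, 0), S = (0, 1).
1. L lies on line ST with SL:LT = 1:2 ⇒ L = (1/3, 2/3)
2. N lies on line TS with TN:NS = 5:3 ⇒ N = (3/8, 5/8)
3. V lies on line LD with LV:VD = 5:3 ⇒ V = (1/8, 1/4)
4. F is where the line through V parallel to NL meets line ND ⇒ F = (9/64, 15/64)
F = N + t·(D−N) with t = 5/8, so NF:FD = t:(1−t) = 5/8:3/8

NF:FD = 5/3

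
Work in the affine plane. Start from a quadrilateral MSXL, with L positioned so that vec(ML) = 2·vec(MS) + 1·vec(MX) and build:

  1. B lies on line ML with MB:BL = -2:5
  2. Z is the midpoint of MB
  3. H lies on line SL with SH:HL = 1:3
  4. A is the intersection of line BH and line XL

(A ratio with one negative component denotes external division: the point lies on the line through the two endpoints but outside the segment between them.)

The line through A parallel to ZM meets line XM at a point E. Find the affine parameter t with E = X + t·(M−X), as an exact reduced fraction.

Work in coordinates with M = (0, 0), S = (1, 0), X = (0, 1), L = (2, 1).
1. B lies on line ML with MB:BL = -2:5 ⇒ B = (-4/3, -2/3)
2. Z is the midpoint of MB ⇒ Z = (-2/3, -1/3)
3. H lies on line SL with SH:HL = 1:3 ⇒ H = (5/4, 1/4)
4. A is the intersection of line BH and line XL ⇒ A = (37/11, 1)
through A parallel to ZM: direction (2/3, 1/3); meets XM at E = (0, -15/22)
E = X + t·(M−X) with t = 37/22

t = 37/22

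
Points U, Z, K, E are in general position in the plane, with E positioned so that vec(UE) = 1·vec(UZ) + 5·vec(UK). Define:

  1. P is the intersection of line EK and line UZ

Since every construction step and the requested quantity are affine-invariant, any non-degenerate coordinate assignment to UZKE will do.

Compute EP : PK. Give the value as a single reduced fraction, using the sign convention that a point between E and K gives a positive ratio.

EP:PK = -5

Work in coordinates with U = (0, 0), Z = (1, 0), K = (0, 1), E = (1, 5).
1. P is the intersection of line EK and line UZ ⇒ P = (-1/4, 0)
P = E + t·(K−E) with t = 5/4, so EP:PK = t:(1−t) = 5/4:-1/4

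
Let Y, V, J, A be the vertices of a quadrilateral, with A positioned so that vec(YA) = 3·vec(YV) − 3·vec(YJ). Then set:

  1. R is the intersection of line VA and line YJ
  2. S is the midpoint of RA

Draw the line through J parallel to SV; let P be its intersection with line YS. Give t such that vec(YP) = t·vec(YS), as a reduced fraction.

t = 2/3

Work in coordinates with Y = (0, 0), V = (1, 0), J = (0, 1), A = (3, -3).
1. R is the intersection of line VA and line YJ ⇒ R = (0, 3/2)
2. S is the midpoint of RA ⇒ S = (3/2, -3/4)
through J parallel to SV: direction (-1/2, 3/4); meets YS at P = (1, -1/2)
P = Y + t·(S−Y) with t = 2/3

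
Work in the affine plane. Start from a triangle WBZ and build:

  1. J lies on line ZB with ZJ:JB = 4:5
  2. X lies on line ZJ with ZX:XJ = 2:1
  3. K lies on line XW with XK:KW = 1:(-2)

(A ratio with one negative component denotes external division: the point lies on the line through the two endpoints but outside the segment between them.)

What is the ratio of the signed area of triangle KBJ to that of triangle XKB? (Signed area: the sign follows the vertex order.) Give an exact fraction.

[KBJ]:[XKB] = 15/19

Choose coordinates W = (0, 0), B = (1, 0), Z = (0, 1).
1. J lies on line ZB with ZJ:JB = 4:5 ⇒ J = (4/9, 5/9)
2. X lies on line ZJ with ZX:XJ = 2:1 ⇒ X = (8/27, 19/27)
3. K lies on line XW with XK:KW = 1:(-2) ⇒ K = (16/27, 38/27)
2·[KBJ] = -5/9, 2·[XKB] = -19/27
[KBJ]:[XKB] = -5/9:-19/27 = 15/19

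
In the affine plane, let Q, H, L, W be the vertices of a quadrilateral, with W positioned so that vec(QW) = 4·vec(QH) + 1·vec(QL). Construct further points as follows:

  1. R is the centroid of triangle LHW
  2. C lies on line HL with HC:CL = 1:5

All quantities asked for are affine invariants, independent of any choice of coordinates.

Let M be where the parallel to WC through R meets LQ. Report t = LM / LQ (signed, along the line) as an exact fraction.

Work in coordinates with Q = (0, 0), H = (1, 0), L = (0, 1), W = (4, 1).
1. R is the centroid of triangle LHW ⇒ R = (5/3, 2/3)
2. C lies on line HL with HC:CL = 1:5 ⇒ C = (5/6, 1/6)
through R parallel to WC: direction (-19/6, -5/6); meets LQ at M = (0, 13/57)
M = L + t·(Q−L) with t = 44/57

t = 44/57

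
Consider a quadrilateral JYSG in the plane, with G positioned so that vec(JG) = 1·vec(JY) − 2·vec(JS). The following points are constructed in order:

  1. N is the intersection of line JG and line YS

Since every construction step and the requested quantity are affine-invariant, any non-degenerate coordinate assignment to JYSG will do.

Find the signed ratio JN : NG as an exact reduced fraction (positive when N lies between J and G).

JN:NG = -1/2

Work in coordinates with J = (0, 0), Y = (1, 0), S = (0, 1), G = (1, -2).
1. N is the intersection of line JG and line YS ⇒ N = (-1, 2)
N = J + t·(G−J) with t = -1, so JN:NG = t:(1−t) = -1:2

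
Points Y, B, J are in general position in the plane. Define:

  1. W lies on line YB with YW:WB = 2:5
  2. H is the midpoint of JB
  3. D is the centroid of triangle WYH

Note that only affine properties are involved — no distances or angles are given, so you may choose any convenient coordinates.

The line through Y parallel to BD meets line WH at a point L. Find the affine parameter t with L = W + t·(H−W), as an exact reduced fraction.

t = -2/17

Set Y = (0, 0), B = (1, 0), J = (0, 1); any affine frame gives the same invariant.
1. W lies on line YB with YW:WB = 2:5 ⇒ W = (2/7, 0)
2. H is the midpoint of JB ⇒ H = (1/2, 1/2)
3. D is the centroid of triangle WYH ⇒ D = (11/42, 1/6)
through Y parallel to BD: direction (-31/42, 1/6); meets WH at L = (31/119, -1/17)
L = W + t·(H−W) with t = -2/17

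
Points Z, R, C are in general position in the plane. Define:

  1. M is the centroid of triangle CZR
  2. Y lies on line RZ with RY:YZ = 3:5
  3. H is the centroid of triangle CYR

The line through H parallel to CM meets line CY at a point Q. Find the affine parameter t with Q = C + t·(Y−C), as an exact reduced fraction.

Assign Z = (0, 0), R = (1, 0), C = (0, 1) — the answer is frame-independent, so this choice is without loss of generality.
1. M is the centroid of triangle CZR ⇒ M = (1/3, 1/3)
2. Y lies on line RZ with RY:YZ = 3:5 ⇒ Y = (5/8, 0)
3. H is the centroid of triangle CYR ⇒ H = (13/24, 1/3)
through H parallel to CM: direction (1/3, -2/3); meets CY at Q = (25/24, -2/3)
Q = C + t·(Y−C) with t = 5/3

t = 5/3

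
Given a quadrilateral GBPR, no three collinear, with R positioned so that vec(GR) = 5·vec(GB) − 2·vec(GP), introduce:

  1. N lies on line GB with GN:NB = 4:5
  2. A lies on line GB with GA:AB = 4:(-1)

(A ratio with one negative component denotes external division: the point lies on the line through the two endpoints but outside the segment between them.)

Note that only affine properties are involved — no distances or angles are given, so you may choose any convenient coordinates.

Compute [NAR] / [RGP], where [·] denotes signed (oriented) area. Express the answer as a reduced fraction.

[NAR]:[RGP] = 16/45

Work in coordinates with G = (0, 0), B = (1, 0), P = (0, 1), R = (5, -2).
1. N lies on line GB with GN:NB = 4:5 ⇒ N = (4/9, 0)
2. A lies on line GB with GA:AB = 4:(-1) ⇒ A = (4/3, 0)
2·[NAR] = -16/9, 2·[RGP] = -5
[NAR]:[RGP] = -16/9:-5 = 16/45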